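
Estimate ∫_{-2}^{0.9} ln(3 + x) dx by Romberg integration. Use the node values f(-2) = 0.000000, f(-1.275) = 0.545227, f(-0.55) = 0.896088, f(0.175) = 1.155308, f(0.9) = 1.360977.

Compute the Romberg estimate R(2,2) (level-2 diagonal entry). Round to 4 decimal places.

R(0,0) (trapezoid, 1 panel, h=2.9000): 1.973417
R(1,0) (trapezoid, 2 panels, h=1.4500): 2.286036
R(2,0) (trapezoid, 4 panels, h=0.7250): 2.375906
R(1,1) = 2.286036 + (2.286036 − 1.973417)/3 = 2.390242
R(2,1) = 2.375906 + (2.375906 − 2.286036)/3 = 2.405863
R(2,2) = 2.405863 + (2.405863 − 2.390242)/15 = 2.406904

2.4069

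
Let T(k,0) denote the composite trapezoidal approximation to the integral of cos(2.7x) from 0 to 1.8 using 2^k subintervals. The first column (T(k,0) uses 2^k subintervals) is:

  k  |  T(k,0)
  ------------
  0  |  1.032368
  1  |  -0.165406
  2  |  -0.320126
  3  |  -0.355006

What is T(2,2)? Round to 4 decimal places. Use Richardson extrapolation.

Richardson extrapolation on the trapezoidal column (denominator 4−1=3):
T(1,1) = -0.165406 + (-0.165406 − 1.032368)/3 = -0.564664
T(2,1) = -0.320126 + (-0.320126 − (-0.165406))/3 = -0.371699
T(2,2) = (16·(-0.371699) − (-0.564664)) / 15 = -0.358835

-0.3588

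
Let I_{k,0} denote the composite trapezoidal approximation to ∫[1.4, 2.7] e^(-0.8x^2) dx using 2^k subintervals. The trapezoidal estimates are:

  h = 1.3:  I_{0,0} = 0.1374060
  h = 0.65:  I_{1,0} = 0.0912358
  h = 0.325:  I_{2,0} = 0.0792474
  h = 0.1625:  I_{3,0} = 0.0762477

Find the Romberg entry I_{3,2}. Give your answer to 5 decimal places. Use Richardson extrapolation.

0.07525

Richardson extrapolation on the trapezoidal column (denominator 4−1=3):
I_{2,1} = 0.0792474 + (0.0792474 − 0.0912358)/3 = 0.0752513
I_{3,1} = 0.0762477 + (0.0762477 − 0.0792474)/3 = 0.0752478
I_{3,2} = 0.0752478 + (0.0752478 − 0.0752513)/15 = 0.0752476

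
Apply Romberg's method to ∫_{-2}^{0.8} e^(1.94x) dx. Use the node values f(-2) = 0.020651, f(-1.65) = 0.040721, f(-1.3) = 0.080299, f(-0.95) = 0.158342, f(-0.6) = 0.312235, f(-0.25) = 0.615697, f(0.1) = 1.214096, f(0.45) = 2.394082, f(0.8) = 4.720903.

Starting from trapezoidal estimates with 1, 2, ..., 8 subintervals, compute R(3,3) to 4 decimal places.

R(0,0) (trapezoid, 1 panel, h=2.8000): 6.638176
R(1,0) (trapezoid, 2 panels, h=1.4000): 3.756217
R(2,0) (trapezoid, 4 panels, h=0.7000): 2.784185
R(3,0) (trapezoid, 8 panels, h=0.3500): 2.515187
R(1,1) = 3.756217 + (3.756217 − 6.638176)/3 = 2.795564
R(2,1) = 2.784185 + (2.784185 − 3.756217)/3 = 2.460174
R(3,1) = 2.515187 + (2.515187 − 2.784185)/3 = 2.425521
R(2,2) = 2.460174 + (2.460174 − 2.795564)/15 = 2.437815
R(3,2) = 2.425521 + (2.425521 − 2.460174)/15 = 2.423211
R(3,3) = 2.423211 + (2.423211 − 2.437815)/63 = 2.422979

2.4230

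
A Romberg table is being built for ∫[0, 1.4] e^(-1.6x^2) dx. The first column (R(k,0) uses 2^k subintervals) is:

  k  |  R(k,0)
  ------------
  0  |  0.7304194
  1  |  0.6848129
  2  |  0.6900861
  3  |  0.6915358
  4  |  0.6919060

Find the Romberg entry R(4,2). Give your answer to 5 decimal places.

0.69203

Richardson extrapolation on the trapezoidal column (denominator 4−1=3):
R(3,1) = (4·0.6915358 − 0.6900861) / 3 = 0.6920190
R(4,1) = 0.6919060 + (0.6919060 − 0.6915358)/3 = 0.6920294
R(4,2) = (16·0.6920294 − 0.6920190) / 15 = 0.6920301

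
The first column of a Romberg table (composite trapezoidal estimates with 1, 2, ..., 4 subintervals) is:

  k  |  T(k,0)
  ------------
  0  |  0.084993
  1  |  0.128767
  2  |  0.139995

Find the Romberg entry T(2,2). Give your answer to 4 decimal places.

0.1438

Richardson extrapolation on the trapezoidal column (denominator 4−1=3):
T(1,1) = (4·0.128767 − 0.084993) / 3 = 0.143358
T(2,1) = 0.139995 + (0.139995 − 0.128767)/3 = 0.143738
T(2,2) = (16·0.143738 − 0.143358) / 15 = 0.143763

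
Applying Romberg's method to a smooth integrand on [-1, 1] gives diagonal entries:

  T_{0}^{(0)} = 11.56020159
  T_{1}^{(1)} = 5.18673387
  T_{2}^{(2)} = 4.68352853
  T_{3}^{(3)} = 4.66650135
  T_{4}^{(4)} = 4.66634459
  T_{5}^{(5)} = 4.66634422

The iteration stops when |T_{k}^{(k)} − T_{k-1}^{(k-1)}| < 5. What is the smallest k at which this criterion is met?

k = 2

|T_{1}^{(1)} − T_{0}^{(0)}| = 6.37346772 ≥ 5
|T_{2}^{(2)} − T_{1}^{(1)}| = 0.50320534 < 5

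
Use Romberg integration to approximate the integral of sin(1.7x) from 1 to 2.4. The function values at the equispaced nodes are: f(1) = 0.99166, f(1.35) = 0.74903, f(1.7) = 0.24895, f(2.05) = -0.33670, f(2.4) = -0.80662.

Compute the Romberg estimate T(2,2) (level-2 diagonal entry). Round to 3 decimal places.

T(0,0) (trapezoid, 1 panel, h=1.4000): 0.12953
T(1,0) (trapezoid, 2 panels, h=0.7000): 0.23903
T(2,0) (trapezoid, 4 panels, h=0.3500): 0.26383
T(1,1) = 0.23903 + (0.23903 − 0.12953)/3 = 0.27553
T(2,1) = 0.26383 + (0.26383 − 0.23903)/3 = 0.27210
T(2,2) = 0.27210 + (0.27210 − 0.27553)/15 = 0.27187

0.272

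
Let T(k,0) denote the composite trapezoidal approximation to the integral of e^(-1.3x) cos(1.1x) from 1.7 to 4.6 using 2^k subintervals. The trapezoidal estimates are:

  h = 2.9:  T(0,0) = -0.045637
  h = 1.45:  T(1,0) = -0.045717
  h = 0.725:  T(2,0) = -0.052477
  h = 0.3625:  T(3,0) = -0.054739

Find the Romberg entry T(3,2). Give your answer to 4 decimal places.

-0.0555

T(2,1) = -0.052477 + (-0.052477 − (-0.045717))/3 = -0.054730
T(3,1) = -0.054739 + (-0.054739 − (-0.052477))/3 = -0.055493
T(3,2) = -0.055493 + (-0.055493 − (-0.054730))/15 = -0.055544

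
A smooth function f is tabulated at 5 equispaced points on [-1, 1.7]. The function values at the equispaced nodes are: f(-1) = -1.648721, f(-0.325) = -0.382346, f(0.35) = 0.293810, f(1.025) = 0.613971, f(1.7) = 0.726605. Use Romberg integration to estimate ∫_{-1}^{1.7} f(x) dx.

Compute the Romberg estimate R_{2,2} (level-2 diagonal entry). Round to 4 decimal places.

R_{0,0} (trapezoid, 1 panel, h=2.7000): -1.244857
R_{1,0} (trapezoid, 2 panels, h=1.3500): -0.225785
R_{2,0} (trapezoid, 4 panels, h=0.6750): 0.043454
R_{1,1} = -0.225785 + (-0.225785 − (-1.244857))/3 = 0.113906
R_{2,1} = 0.043454 + (0.043454 − (-0.225785))/3 = 0.133200
R_{2,2} = 0.133200 + (0.133200 − 0.113906)/15 = 0.134486

0.1345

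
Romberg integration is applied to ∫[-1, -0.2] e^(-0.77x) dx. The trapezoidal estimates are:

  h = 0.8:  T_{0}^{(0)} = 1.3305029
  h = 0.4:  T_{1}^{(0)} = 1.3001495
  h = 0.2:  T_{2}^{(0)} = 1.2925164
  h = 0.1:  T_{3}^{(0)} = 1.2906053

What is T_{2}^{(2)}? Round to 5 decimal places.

Richardson extrapolation on the trapezoidal column (denominator 4−1=3):
T_{1}^{(1)} = 1.3001495 + (1.3001495 − 1.3305029)/3 = 1.2900317
T_{2}^{(1)} = 1.2925164 + (1.2925164 − 1.3001495)/3 = 1.2899720
T_{2}^{(2)} = (16·1.2899720 − 1.2900317) / 15 = 1.2899680
(Column j=1 coincides with Simpson's rule on the same nodes.)

1.28997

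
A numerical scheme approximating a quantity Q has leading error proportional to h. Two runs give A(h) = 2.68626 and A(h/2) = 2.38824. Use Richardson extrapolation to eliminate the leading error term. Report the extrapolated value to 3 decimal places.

The leading error scales as h; refining by a factor of 2 reduces it by 2^1 = 2.
Extrapolated value = (2·A(h/2) − A(h)) / (2 − 1)
= (2·2.38824 − 2.68626) / 1
= 2.09022 / 1 = 2.09022

2.090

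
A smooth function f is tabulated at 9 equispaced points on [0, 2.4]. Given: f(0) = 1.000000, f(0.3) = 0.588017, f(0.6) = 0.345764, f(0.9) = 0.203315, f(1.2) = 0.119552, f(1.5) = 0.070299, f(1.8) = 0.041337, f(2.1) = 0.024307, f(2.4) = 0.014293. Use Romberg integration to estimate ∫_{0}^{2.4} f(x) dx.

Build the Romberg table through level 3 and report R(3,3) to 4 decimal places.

0.5569

R(0,0) (trapezoid, 1 panel, h=2.4000): 1.217152
R(1,0) (trapezoid, 2 panels, h=1.2000): 0.752038
R(2,0) (trapezoid, 4 panels, h=0.6000): 0.608280
R(3,0) (trapezoid, 8 panels, h=0.3000): 0.569921
R(1,1) = 0.752038 + (0.752038 − 1.217152)/3 = 0.597000
R(2,1) = 0.608280 + (0.608280 − 0.752038)/3 = 0.560361
R(3,1) = 0.569921 + (0.569921 − 0.608280)/3 = 0.557135
R(2,2) = 0.560361 + (0.560361 − 0.597000)/15 = 0.557918
R(3,2) = 0.557135 + (0.557135 − 0.560361)/15 = 0.556920
R(3,3) = 0.556920 + (0.556920 − 0.557918)/63 = 0.556904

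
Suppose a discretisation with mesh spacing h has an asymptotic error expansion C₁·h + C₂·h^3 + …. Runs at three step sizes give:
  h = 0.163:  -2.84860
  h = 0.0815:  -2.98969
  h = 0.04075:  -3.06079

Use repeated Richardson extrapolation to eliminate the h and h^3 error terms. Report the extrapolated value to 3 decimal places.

First eliminate the h term (factor 2^1 = 2):
  B₁ = (2·(-2.98969) − (-2.84860))/1 = -3.13078
  B₂ = (2·(-3.06079) − (-2.98969))/1 = -3.13189
Then eliminate the h^3 term (factor 2^3 = 8):
  (8·(-3.13189) − (-3.13078))/7 = -3.13205

-3.132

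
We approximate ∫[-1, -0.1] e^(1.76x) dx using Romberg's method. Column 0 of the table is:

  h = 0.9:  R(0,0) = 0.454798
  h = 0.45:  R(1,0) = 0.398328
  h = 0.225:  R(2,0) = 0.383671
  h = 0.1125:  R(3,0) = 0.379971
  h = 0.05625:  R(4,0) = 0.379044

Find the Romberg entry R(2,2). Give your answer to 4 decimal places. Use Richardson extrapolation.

Richardson extrapolation on the trapezoidal column (denominator 4−1=3):
R(1,1) = (4·0.398328 − 0.454798) / 3 = 0.379505
R(2,1) = (4·0.383671 − 0.398328) / 3 = 0.378785
R(2,2) = 0.378785 + (0.378785 − 0.379505)/15 = 0.378737

0.3787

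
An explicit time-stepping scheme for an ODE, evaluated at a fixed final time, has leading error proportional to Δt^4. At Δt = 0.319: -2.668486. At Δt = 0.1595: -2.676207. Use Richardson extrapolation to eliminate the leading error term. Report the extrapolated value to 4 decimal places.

-2.6767

Extrapolated value = (16·A(Δt/2) − A(Δt)) / (16 − 1)
= (16·(-2.676207) − (-2.668486)) / 15
= -40.150826 / 15 = -2.676722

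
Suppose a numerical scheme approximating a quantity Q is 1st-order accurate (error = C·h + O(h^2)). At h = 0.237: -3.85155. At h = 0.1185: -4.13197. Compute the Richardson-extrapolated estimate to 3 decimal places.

Extrapolated value = (2·A(h/2) − A(h)) / (2 − 1)
= (2·(-4.13197) − (-3.85155)) / 1
= -4.41239 / 1 = -4.41239

-4.412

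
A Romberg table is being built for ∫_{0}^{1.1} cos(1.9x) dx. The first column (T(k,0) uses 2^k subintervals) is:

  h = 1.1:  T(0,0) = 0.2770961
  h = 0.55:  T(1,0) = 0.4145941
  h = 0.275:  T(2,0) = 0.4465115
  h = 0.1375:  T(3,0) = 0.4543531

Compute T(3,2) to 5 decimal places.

Richardson extrapolation on the trapezoidal column (denominator 4−1=3):
T(2,1) = 0.4465115 + (0.4465115 − 0.4145941)/3 = 0.4571506
T(3,1) = 0.4543531 + (0.4543531 − 0.4465115)/3 = 0.4569670
T(3,2) = 0.4569670 + (0.4569670 − 0.4571506)/15 = 0.4569548

0.45695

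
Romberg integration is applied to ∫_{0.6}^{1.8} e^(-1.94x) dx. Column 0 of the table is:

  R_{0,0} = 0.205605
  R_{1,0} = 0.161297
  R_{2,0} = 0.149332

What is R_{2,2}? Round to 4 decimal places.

R_{1,1} = (4·0.161297 − 0.205605) / 3 = 0.146528
R_{2,1} = 0.149332 + (0.149332 − 0.161297)/3 = 0.145344
R_{2,2} = (16·0.145344 − 0.146528) / 15 = 0.145265

0.1453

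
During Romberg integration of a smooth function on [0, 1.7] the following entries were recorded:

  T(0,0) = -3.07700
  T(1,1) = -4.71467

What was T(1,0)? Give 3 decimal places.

From T(1,1) = (4·T(1,0) − T(0,0))/3, solve for T(1,0):
4·T(1,0) = 3·(-4.71467) + (-3.07700) = -17.22101
T(1,0) = -4.30525

-4.305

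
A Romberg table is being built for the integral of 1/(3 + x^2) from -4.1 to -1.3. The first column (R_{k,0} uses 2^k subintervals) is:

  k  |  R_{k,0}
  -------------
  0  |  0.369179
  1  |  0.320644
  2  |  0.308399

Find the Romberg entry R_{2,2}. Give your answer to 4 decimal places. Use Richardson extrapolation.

0.3043

R_{1,1} = (4·0.320644 − 0.369179) / 3 = 0.304466
R_{2,1} = (4·0.308399 − 0.320644) / 3 = 0.304317
R_{2,2} = 0.304317 + (0.304317 − 0.304466)/15 = 0.304307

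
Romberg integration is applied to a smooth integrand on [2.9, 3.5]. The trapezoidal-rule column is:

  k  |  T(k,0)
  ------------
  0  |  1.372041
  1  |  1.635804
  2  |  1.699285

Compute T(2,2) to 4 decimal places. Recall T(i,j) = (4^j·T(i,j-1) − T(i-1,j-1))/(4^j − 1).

Richardson extrapolation on the trapezoidal column (denominator 4−1=3):
T(1,1) = (4·1.635804 − 1.372041) / 3 = 1.723725
T(2,1) = 1.699285 + (1.699285 − 1.635804)/3 = 1.720445
T(2,2) = (16·1.720445 − 1.723725) / 15 = 1.720226

1.7202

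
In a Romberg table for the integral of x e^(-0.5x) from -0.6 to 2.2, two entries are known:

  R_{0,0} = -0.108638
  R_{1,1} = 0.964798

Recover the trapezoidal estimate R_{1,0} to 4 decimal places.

0.6964

From R_{1,1} = (4·R_{1,0} − R_{0,0})/3, solve for R_{1,0}:
4·R_{1,0} = 3·0.964798 + (-0.108638) = 2.785756
R_{1,0} = 0.696439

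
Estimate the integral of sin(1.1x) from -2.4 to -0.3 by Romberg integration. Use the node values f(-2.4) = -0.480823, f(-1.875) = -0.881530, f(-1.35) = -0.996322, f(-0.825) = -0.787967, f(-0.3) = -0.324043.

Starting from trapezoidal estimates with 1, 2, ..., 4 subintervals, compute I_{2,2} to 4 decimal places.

-1.6570

I_{0,0} (trapezoid, 1 panel, h=2.1000): -0.845109
I_{1,0} (trapezoid, 2 panels, h=1.0500): -1.468693
I_{2,0} (trapezoid, 4 panels, h=0.5250): -1.610832
I_{1,1} = -1.468693 + (-1.468693 − (-0.845109))/3 = -1.676554
I_{2,1} = -1.610832 + (-1.610832 − (-1.468693))/3 = -1.658212
I_{2,2} = -1.658212 + (-1.658212 − (-1.676554))/15 = -1.656989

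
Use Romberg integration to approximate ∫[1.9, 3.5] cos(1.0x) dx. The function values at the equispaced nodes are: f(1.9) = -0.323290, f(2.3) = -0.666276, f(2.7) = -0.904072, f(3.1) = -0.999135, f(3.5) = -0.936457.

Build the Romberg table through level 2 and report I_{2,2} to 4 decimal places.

I_{0,0} (trapezoid, 1 panel, h=1.6000): -1.007798
I_{1,0} (trapezoid, 2 panels, h=0.8000): -1.227156
I_{2,0} (trapezoid, 4 panels, h=0.4000): -1.279743
I_{1,1} = -1.227156 + (-1.227156 − (-1.007798))/3 = -1.300275
I_{2,1} = -1.279743 + (-1.279743 − (-1.227156))/3 = -1.297272
I_{2,2} = -1.297272 + (-1.297272 − (-1.300275))/15 = -1.297072

-1.2971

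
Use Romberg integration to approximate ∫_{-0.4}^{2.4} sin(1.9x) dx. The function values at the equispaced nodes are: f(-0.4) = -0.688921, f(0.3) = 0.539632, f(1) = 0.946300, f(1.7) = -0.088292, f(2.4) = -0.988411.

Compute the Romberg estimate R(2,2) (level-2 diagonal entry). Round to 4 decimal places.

R(0,0) (trapezoid, 1 panel, h=2.8000): -2.348265
R(1,0) (trapezoid, 2 panels, h=1.4000): 0.150688
R(2,0) (trapezoid, 4 panels, h=0.7000): 0.391282
R(1,1) = 0.150688 + (0.150688 − (-2.348265))/3 = 0.983672
R(2,1) = 0.391282 + (0.391282 − 0.150688)/3 = 0.471480
R(2,2) = 0.471480 + (0.471480 − 0.983672)/15 = 0.437334

0.4373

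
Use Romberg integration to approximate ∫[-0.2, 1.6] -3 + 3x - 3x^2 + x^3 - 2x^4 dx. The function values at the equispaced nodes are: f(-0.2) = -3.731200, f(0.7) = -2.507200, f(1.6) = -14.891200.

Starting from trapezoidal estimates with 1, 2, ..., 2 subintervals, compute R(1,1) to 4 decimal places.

R(0,0) (trapezoid, 1 panel, h=1.8000): -16.760160
R(1,0) (trapezoid, 2 panels, h=0.9000): -10.636560
R(1,1) = -10.636560 + (-10.636560 − (-16.760160))/3 = -8.595360

-8.5954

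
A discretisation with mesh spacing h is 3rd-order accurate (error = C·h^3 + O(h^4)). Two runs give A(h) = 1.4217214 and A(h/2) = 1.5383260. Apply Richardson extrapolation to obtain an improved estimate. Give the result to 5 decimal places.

The leading error scales as h^3; refining by a factor of 2 reduces it by 2^3 = 8.
Extrapolated value = (8·A(h/2) − A(h)) / (8 − 1)
= (8·1.5383260 − 1.4217214) / 7
= 10.8848866 / 7 = 1.5549838

1.55498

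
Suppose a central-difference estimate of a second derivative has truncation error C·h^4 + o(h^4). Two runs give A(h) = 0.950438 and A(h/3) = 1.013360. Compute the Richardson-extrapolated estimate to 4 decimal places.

1.0141

The leading error scales as h^4; refining by a factor of 3 reduces it by 3^4 = 81.
Extrapolated value = (81·A(h/3) − A(h)) / (81 − 1)
= (81·1.013360 − 0.950438) / 80
= 81.131722 / 80 = 1.014147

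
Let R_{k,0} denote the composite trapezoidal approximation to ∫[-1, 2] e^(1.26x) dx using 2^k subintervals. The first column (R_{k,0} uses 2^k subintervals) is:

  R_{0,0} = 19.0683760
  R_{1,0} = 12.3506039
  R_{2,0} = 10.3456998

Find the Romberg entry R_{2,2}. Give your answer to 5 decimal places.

Richardson extrapolation on the trapezoidal column (denominator 4−1=3):
R_{1,1} = (4·12.3506039 − 19.0683760) / 3 = 10.1113465
R_{2,1} = 10.3456998 + (10.3456998 − 12.3506039)/3 = 9.6773984
R_{2,2} = (16·9.6773984 − 10.1113465) / 15 = 9.6484685
(Column j=1 coincides with Simpson's rule on the same nodes.)

9.64847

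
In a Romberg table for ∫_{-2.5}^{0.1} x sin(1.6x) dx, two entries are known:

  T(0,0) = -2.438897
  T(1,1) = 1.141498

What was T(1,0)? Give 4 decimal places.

From T(1,1) = (4·T(1,0) − T(0,0))/3, solve for T(1,0):
4·T(1,0) = 3·1.141498 + (-2.438897) = 0.985597
T(1,0) = 0.246399

0.2464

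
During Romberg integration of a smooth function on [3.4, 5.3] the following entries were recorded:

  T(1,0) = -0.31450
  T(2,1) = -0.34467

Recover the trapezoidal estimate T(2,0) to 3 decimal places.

-0.337

From T(2,1) = (4·T(2,0) − T(1,0))/3, solve for T(2,0):
4·T(2,0) = 3·(-0.34467) + (-0.31450) = -1.34851
T(2,0) = -0.33713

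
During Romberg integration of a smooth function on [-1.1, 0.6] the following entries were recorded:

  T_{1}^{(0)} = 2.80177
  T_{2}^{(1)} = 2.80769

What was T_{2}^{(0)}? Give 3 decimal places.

2.806

From T_{2}^{(1)} = (4·T_{2}^{(0)} − T_{1}^{(0)})/3, solve for T_{2}^{(0)}:
4·T_{2}^{(0)} = 3·2.80769 + 2.80177 = 11.22484
T_{2}^{(0)} = 2.80621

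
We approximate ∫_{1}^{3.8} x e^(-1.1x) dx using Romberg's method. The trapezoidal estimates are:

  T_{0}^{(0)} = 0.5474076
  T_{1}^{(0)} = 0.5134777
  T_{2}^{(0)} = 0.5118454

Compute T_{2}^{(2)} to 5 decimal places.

0.51191

Richardson extrapolation on the trapezoidal column (denominator 4−1=3):
T_{1}^{(1)} = (4·0.5134777 − 0.5474076) / 3 = 0.5021677
T_{2}^{(1)} = (4·0.5118454 − 0.5134777) / 3 = 0.5113013
T_{2}^{(2)} = (16·0.5113013 − 0.5021677) / 15 = 0.5119102
(Column j=1 coincides with Simpson's rule on the same nodes.)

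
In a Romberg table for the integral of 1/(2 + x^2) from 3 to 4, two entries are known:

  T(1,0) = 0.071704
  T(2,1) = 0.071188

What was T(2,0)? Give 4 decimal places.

0.0713

From T(2,1) = (4·T(2,0) − T(1,0))/3, solve for T(2,0):
4·T(2,0) = 3·0.071188 + 0.071704 = 0.285268
T(2,0) = 0.071317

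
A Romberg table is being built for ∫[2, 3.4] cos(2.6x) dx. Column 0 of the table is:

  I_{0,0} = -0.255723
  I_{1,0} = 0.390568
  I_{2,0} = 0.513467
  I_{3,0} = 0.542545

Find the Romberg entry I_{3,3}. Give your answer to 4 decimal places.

0.5521

I_{1,1} = (4·0.390568 − (-0.255723)) / 3 = 0.605998
I_{2,1} = (4·0.513467 − 0.390568) / 3 = 0.554433
I_{3,1} = 0.542545 + (0.542545 − 0.513467)/3 = 0.552238
I_{2,2} = (16·0.554433 − 0.605998) / 15 = 0.550995
I_{3,2} = (16·0.552238 − 0.554433) / 15 = 0.552092
I_{3,3} = (64·0.552092 − 0.550995) / 63 = 0.552109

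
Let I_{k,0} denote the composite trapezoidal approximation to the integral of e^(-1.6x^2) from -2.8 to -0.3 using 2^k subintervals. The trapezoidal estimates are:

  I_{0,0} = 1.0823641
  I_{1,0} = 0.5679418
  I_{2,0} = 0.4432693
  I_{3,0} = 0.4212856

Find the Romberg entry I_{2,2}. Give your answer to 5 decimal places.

Richardson extrapolation on the trapezoidal column (denominator 4−1=3):
I_{1,1} = (4·0.5679418 − 1.0823641) / 3 = 0.3964677
I_{2,1} = 0.4432693 + (0.4432693 − 0.5679418)/3 = 0.4017118
I_{2,2} = 0.4017118 + (0.4017118 − 0.3964677)/15 = 0.4020614

0.40206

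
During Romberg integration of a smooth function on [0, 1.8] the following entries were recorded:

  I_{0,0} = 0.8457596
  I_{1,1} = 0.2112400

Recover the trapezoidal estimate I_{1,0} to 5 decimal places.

From I_{1,1} = (4·I_{1,0} − I_{0,0})/3, solve for I_{1,0}:
4·I_{1,0} = 3·0.2112400 + 0.8457596 = 1.4794796
I_{1,0} = 0.3698699

0.36987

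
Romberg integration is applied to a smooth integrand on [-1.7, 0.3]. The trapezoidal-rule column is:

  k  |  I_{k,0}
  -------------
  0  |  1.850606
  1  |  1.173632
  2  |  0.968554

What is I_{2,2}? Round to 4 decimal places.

0.8970

I_{1,1} = (4·1.173632 − 1.850606) / 3 = 0.947974
I_{2,1} = 0.968554 + (0.968554 − 1.173632)/3 = 0.900195
I_{2,2} = 0.900195 + (0.900195 − 0.947974)/15 = 0.897010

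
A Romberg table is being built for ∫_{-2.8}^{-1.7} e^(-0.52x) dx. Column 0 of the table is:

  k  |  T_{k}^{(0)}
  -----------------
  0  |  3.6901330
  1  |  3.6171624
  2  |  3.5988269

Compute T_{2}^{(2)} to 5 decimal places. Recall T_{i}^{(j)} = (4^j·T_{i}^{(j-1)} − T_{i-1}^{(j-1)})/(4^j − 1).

T_{1}^{(1)} = (4·3.6171624 − 3.6901330) / 3 = 3.5928389
T_{2}^{(1)} = (4·3.5988269 − 3.6171624) / 3 = 3.5927151
T_{2}^{(2)} = 3.5927151 + (3.5927151 − 3.5928389)/15 = 3.5927068

3.59271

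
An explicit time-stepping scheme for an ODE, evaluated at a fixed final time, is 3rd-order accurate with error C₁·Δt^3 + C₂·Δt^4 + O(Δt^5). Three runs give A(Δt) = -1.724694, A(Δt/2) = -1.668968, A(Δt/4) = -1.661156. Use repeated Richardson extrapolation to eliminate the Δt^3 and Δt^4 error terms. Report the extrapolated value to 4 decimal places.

First eliminate the Δt^3 term (factor 2^3 = 8):
  B₁ = (8·(-1.668968) − (-1.724694))/7 = -1.661007
  B₂ = (8·(-1.661156) − (-1.668968))/7 = -1.660040
Then eliminate the Δt^4 term (factor 2^4 = 16):
  (16·(-1.660040) − (-1.661007))/15 = -1.659976

-1.6600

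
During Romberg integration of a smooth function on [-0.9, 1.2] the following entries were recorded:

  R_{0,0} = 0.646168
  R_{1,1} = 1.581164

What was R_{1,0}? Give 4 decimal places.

1.3474

From R_{1,1} = (4·R_{1,0} − R_{0,0})/3, solve for R_{1,0}:
4·R_{1,0} = 3·1.581164 + 0.646168 = 5.389660
R_{1,0} = 1.347415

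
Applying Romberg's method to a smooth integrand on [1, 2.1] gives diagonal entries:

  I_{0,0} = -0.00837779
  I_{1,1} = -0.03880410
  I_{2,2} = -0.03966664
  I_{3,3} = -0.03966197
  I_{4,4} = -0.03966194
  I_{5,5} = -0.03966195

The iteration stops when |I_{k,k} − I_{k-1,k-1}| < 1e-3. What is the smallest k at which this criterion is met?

k = 2

|I_{1,1} − I_{0,0}| = 0.03042631 ≥ 1e-3
|I_{2,2} − I_{1,1}| = 0.00086254 < 1e-3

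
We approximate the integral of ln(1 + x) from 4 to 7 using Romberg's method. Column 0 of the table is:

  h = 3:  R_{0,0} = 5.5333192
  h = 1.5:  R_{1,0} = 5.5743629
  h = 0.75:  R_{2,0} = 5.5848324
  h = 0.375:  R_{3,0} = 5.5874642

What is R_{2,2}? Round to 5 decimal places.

Richardson extrapolation on the trapezoidal column (denominator 4−1=3):
R_{1,1} = 5.5743629 + (5.5743629 − 5.5333192)/3 = 5.5880441
R_{2,1} = (4·5.5848324 − 5.5743629) / 3 = 5.5883222
R_{2,2} = (16·5.5883222 − 5.5880441) / 15 = 5.5883407
(Column j=1 coincides with Simpson's rule on the same nodes.)

5.58834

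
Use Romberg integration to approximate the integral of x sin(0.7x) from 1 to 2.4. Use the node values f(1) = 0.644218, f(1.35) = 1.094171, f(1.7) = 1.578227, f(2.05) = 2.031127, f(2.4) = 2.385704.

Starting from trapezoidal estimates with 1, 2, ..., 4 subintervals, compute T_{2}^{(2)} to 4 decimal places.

2.1802

T_{0}^{(0)} (trapezoid, 1 panel, h=1.4000): 2.120945
T_{1}^{(0)} (trapezoid, 2 panels, h=0.7000): 2.165232
T_{2}^{(0)} (trapezoid, 4 panels, h=0.3500): 2.176470
T_{1}^{(1)} = 2.165232 + (2.165232 − 2.120945)/3 = 2.179994
T_{2}^{(1)} = 2.176470 + (2.176470 − 2.165232)/3 = 2.180216
T_{2}^{(2)} = 2.180216 + (2.180216 − 2.179994)/15 = 2.180231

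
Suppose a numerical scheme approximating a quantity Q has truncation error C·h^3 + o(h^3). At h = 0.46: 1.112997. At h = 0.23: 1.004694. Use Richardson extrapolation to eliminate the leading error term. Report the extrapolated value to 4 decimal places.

0.9892

The leading error scales as h^3; refining by a factor of 2 reduces it by 2^3 = 8.
Extrapolated value = (8·A(h/2) − A(h)) / (8 − 1)
= (8·1.004694 − 1.112997) / 7
= 6.924555 / 7 = 0.989222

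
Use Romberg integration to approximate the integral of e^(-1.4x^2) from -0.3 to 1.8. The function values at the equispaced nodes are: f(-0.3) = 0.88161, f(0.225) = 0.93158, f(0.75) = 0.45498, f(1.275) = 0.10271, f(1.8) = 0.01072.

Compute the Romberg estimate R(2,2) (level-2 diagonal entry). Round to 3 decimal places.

1.045

R(0,0) (trapezoid, 1 panel, h=2.1000): 0.93695
R(1,0) (trapezoid, 2 panels, h=1.0500): 0.94620
R(2,0) (trapezoid, 4 panels, h=0.5250): 1.01610
R(1,1) = 0.94620 + (0.94620 − 0.93695)/3 = 0.94928
R(2,1) = 1.01610 + (1.01610 − 0.94620)/3 = 1.03940
R(2,2) = 1.03940 + (1.03940 − 0.94928)/15 = 1.04541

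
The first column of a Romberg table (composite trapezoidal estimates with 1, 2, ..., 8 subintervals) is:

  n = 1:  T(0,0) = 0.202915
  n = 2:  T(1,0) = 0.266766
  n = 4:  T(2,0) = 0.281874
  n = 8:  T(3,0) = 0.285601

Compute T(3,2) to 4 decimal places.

0.2868

T(2,1) = 0.281874 + (0.281874 − 0.266766)/3 = 0.286910
T(3,1) = (4·0.285601 − 0.281874) / 3 = 0.286843
T(3,2) = 0.286843 + (0.286843 − 0.286910)/15 = 0.286839
(Column j=1 coincides with Simpson's rule on the same nodes.)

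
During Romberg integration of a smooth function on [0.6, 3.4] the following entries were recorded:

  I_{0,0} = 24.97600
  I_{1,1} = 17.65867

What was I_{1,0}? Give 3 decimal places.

19.488

From I_{1,1} = (4·I_{1,0} − I_{0,0})/3, solve for I_{1,0}:
4·I_{1,0} = 3·17.65867 + 24.97600 = 77.95201
I_{1,0} = 19.48800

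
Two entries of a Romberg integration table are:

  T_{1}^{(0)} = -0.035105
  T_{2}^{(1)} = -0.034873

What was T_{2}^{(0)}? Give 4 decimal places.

-0.0349

From T_{2}^{(1)} = (4·T_{2}^{(0)} − T_{1}^{(0)})/3, solve for T_{2}^{(0)}:
4·T_{2}^{(0)} = 3·(-0.034873) + (-0.035105) = -0.139724
T_{2}^{(0)} = -0.034931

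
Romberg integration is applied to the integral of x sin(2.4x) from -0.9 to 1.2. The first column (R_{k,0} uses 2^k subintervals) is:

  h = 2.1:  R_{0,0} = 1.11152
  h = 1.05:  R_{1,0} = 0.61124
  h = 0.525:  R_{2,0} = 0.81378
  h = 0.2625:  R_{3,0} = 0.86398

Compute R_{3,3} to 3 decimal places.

0.880

Richardson extrapolation on the trapezoidal column (denominator 4−1=3):
R_{1,1} = (4·0.61124 − 1.11152) / 3 = 0.44448
R_{2,1} = 0.81378 + (0.81378 − 0.61124)/3 = 0.88129
R_{3,1} = 0.86398 + (0.86398 − 0.81378)/3 = 0.88071
R_{2,2} = 0.88129 + (0.88129 − 0.44448)/15 = 0.91041
R_{3,2} = 0.88071 + (0.88071 − 0.88129)/15 = 0.88067
R_{3,3} = (64·0.88067 − 0.91041) / 63 = 0.88020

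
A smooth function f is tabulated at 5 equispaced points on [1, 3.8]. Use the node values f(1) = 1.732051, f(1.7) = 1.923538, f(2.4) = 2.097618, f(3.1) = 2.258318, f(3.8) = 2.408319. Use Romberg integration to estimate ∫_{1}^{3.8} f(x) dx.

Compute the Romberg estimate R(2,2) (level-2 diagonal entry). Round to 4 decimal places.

5.8481

R(0,0) (trapezoid, 1 panel, h=2.8000): 5.796518
R(1,0) (trapezoid, 2 panels, h=1.4000): 5.834924
R(2,0) (trapezoid, 4 panels, h=0.7000): 5.844761
R(1,1) = 5.834924 + (5.834924 − 5.796518)/3 = 5.847726
R(2,1) = 5.844761 + (5.844761 − 5.834924)/3 = 5.848040
R(2,2) = 5.848040 + (5.848040 − 5.847726)/15 = 5.848061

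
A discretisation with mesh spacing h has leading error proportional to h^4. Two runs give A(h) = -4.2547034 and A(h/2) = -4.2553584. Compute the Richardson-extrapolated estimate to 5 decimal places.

-4.25540

Extrapolated value = (16·A(h/2) − A(h)) / (16 − 1)
= (16·(-4.2553584) − (-4.2547034)) / 15
= -63.8310310 / 15 = -4.2554021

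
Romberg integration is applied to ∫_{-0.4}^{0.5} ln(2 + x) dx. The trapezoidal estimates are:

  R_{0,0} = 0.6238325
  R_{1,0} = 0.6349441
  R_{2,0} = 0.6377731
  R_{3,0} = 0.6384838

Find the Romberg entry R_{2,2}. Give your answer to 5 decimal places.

Richardson extrapolation on the trapezoidal column (denominator 4−1=3):
R_{1,1} = (4·0.6349441 − 0.6238325) / 3 = 0.6386480
R_{2,1} = (4·0.6377731 − 0.6349441) / 3 = 0.6387161
R_{2,2} = (16·0.6387161 − 0.6386480) / 15 = 0.6387206

0.63872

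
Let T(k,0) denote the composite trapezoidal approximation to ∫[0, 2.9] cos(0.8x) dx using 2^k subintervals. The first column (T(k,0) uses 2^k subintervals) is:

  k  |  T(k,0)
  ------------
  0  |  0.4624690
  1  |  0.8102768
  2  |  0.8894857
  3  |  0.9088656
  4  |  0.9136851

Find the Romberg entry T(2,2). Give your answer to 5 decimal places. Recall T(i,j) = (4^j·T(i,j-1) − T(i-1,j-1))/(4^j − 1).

0.91520

T(1,1) = 0.8102768 + (0.8102768 − 0.4624690)/3 = 0.9262127
T(2,1) = 0.8894857 + (0.8894857 − 0.8102768)/3 = 0.9158887
T(2,2) = 0.9158887 + (0.9158887 − 0.9262127)/15 = 0.9152004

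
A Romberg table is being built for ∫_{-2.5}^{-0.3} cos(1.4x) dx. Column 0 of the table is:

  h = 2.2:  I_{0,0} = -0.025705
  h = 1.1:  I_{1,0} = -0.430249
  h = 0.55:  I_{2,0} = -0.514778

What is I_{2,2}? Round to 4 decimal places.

-0.5415

I_{1,1} = (4·(-0.430249) − (-0.025705)) / 3 = -0.565097
I_{2,1} = (4·(-0.514778) − (-0.430249)) / 3 = -0.542954
I_{2,2} = (16·(-0.542954) − (-0.565097)) / 15 = -0.541478
(Column j=1 coincides with Simpson's rule on the same nodes.)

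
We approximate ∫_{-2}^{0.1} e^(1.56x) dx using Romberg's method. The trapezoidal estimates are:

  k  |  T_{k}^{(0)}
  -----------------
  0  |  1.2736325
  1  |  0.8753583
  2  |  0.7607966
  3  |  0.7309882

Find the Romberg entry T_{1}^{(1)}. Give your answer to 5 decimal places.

Richardson extrapolation on the trapezoidal column (denominator 4−1=3):
T_{1}^{(1)} = (4·0.8753583 − 1.2736325) / 3 = 0.7426002

0.74260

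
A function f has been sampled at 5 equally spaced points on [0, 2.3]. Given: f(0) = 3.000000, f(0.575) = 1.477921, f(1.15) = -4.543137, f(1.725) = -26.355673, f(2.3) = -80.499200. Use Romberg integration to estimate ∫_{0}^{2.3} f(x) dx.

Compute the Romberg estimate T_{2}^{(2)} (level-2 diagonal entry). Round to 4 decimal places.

T_{0}^{(0)} (trapezoid, 1 panel, h=2.3000): -89.124080
T_{1}^{(0)} (trapezoid, 2 panels, h=1.1500): -49.786648
T_{2}^{(0)} (trapezoid, 4 panels, h=0.5750): -39.198031
T_{1}^{(1)} = -49.786648 + (-49.786648 − (-89.124080))/3 = -36.674171
T_{2}^{(1)} = -39.198031 + (-39.198031 − (-49.786648))/3 = -35.668492
T_{2}^{(2)} = -35.668492 + (-35.668492 − (-36.674171))/15 = -35.601447

-35.6014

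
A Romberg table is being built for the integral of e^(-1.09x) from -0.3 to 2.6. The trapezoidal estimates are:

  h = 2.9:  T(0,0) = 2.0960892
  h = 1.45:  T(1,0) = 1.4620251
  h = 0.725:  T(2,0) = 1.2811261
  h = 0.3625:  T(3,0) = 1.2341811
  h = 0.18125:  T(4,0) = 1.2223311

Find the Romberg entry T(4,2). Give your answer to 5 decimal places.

1.21837

T(3,1) = 1.2341811 + (1.2341811 − 1.2811261)/3 = 1.2185328
T(4,1) = 1.2223311 + (1.2223311 − 1.2341811)/3 = 1.2183811
T(4,2) = 1.2183811 + (1.2183811 − 1.2185328)/15 = 1.2183710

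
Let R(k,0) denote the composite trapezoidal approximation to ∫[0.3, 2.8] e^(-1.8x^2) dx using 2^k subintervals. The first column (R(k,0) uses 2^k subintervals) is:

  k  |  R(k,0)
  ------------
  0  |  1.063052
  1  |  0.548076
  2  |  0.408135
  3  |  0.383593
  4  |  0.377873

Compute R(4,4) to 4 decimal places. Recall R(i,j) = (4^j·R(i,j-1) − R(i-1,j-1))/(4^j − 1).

0.3760

R(1,1) = 0.548076 + (0.548076 − 1.063052)/3 = 0.376417
R(2,1) = (4·0.408135 − 0.548076) / 3 = 0.361488
R(3,1) = (4·0.383593 − 0.408135) / 3 = 0.375412
R(4,1) = 0.377873 + (0.377873 − 0.383593)/3 = 0.375966
R(2,2) = 0.361488 + (0.361488 − 0.376417)/15 = 0.360493
R(3,2) = (16·0.375412 − 0.361488) / 15 = 0.376340
R(4,2) = (16·0.375966 − 0.375412) / 15 = 0.376003
R(3,3) = (64·0.376340 − 0.360493) / 63 = 0.376592
R(4,3) = 0.376003 + (0.376003 − 0.376340)/63 = 0.375998
R(4,4) = 0.375998 + (0.375998 − 0.376592)/255 = 0.375996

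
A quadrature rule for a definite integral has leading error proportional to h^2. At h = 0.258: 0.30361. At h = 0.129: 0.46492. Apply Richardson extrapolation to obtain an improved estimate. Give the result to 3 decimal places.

The leading error scales as h^2; refining by a factor of 2 reduces it by 2^2 = 4.
Extrapolated value = (4·A(h/2) − A(h)) / (4 − 1)
= (4·0.46492 − 0.30361) / 3
= 1.55607 / 3 = 0.51869

0.519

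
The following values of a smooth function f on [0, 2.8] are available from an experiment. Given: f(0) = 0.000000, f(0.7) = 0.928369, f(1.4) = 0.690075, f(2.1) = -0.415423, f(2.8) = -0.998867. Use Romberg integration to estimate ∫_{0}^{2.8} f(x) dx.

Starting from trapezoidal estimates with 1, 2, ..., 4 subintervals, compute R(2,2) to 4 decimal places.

0.5508

R(0,0) (trapezoid, 1 panel, h=2.8000): -1.398414
R(1,0) (trapezoid, 2 panels, h=1.4000): 0.266898
R(2,0) (trapezoid, 4 panels, h=0.7000): 0.492511
R(1,1) = 0.266898 + (0.266898 − (-1.398414))/3 = 0.822002
R(2,1) = 0.492511 + (0.492511 − 0.266898)/3 = 0.567715
R(2,2) = 0.567715 + (0.567715 − 0.822002)/15 = 0.550763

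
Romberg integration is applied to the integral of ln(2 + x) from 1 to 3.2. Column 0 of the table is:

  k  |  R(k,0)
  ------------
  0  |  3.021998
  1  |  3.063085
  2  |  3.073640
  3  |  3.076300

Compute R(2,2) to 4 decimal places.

Richardson extrapolation on the trapezoidal column (denominator 4−1=3):
R(1,1) = (4·3.063085 − 3.021998) / 3 = 3.076781
R(2,1) = 3.073640 + (3.073640 − 3.063085)/3 = 3.077158
R(2,2) = (16·3.077158 − 3.076781) / 15 = 3.077183

3.0772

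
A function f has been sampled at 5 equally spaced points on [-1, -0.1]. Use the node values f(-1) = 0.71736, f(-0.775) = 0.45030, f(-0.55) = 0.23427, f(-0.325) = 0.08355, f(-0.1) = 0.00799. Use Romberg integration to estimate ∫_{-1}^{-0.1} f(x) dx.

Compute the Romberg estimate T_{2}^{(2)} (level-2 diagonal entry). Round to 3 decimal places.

T_{0}^{(0)} (trapezoid, 1 panel, h=0.9000): 0.32641
T_{1}^{(0)} (trapezoid, 2 panels, h=0.4500): 0.26863
T_{2}^{(0)} (trapezoid, 4 panels, h=0.2250): 0.25443
T_{1}^{(1)} = 0.26863 + (0.26863 − 0.32641)/3 = 0.24937
T_{2}^{(1)} = 0.25443 + (0.25443 − 0.26863)/3 = 0.24970
T_{2}^{(2)} = 0.24970 + (0.24970 − 0.24937)/15 = 0.24972

0.250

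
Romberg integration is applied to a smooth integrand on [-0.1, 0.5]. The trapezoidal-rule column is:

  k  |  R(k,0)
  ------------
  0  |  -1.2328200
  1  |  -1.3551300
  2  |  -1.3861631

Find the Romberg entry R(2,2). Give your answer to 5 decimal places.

-1.39655

R(1,1) = -1.3551300 + (-1.3551300 − (-1.2328200))/3 = -1.3959000
R(2,1) = -1.3861631 + (-1.3861631 − (-1.3551300))/3 = -1.3965075
R(2,2) = -1.3965075 + (-1.3965075 − (-1.3959000))/15 = -1.3965480
(Column j=1 coincides with Simpson's rule on the same nodes.)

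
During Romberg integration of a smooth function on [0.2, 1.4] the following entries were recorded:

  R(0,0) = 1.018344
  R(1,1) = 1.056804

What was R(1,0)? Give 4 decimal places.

1.0472

From R(1,1) = (4·R(1,0) − R(0,0))/3, solve for R(1,0):
4·R(1,0) = 3·1.056804 + 1.018344 = 4.188756
R(1,0) = 1.047189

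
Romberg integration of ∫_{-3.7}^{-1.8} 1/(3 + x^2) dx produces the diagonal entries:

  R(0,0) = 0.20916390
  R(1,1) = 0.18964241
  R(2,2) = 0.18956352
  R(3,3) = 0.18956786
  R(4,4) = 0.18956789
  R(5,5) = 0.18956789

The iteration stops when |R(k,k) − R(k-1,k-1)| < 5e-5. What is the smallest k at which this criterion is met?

|R(1,1) − R(0,0)| = 0.01952149 ≥ 5e-5
|R(2,2) − R(1,1)| = 0.00007889 ≥ 5e-5
|R(3,3) − R(2,2)| = 0.00000434 < 5e-5

k = 3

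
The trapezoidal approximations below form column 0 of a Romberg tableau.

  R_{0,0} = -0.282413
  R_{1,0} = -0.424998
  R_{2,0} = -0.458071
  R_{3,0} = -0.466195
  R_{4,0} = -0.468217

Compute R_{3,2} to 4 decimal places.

-0.4689

Richardson extrapolation on the trapezoidal column (denominator 4−1=3):
R_{2,1} = (4·(-0.458071) − (-0.424998)) / 3 = -0.469095
R_{3,1} = (4·(-0.466195) − (-0.458071)) / 3 = -0.468903
R_{3,2} = -0.468903 + (-0.468903 − (-0.469095))/15 = -0.468890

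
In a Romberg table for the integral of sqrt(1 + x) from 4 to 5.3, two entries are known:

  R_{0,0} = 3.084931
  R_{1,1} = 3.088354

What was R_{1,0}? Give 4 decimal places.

3.0875

From R_{1,1} = (4·R_{1,0} − R_{0,0})/3, solve for R_{1,0}:
4·R_{1,0} = 3·3.088354 + 3.084931 = 12.349993
R_{1,0} = 3.087498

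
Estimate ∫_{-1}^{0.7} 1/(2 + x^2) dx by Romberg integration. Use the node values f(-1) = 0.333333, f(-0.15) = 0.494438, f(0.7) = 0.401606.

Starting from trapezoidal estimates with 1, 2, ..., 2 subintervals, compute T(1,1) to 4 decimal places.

T(0,0) (trapezoid, 1 panel, h=1.7000): 0.624698
T(1,0) (trapezoid, 2 panels, h=0.8500): 0.732621
T(1,1) = 0.732621 + (0.732621 − 0.624698)/3 = 0.768595

0.7686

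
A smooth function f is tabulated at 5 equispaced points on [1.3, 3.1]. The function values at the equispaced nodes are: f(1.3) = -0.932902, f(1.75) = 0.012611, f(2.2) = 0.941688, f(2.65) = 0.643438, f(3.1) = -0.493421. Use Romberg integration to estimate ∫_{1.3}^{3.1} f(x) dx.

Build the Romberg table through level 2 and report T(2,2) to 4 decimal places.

0.4462

T(0,0) (trapezoid, 1 panel, h=1.8000): -1.283691
T(1,0) (trapezoid, 2 panels, h=0.9000): 0.205674
T(2,0) (trapezoid, 4 panels, h=0.4500): 0.398059
T(1,1) = 0.205674 + (0.205674 − (-1.283691))/3 = 0.702129
T(2,1) = 0.398059 + (0.398059 − 0.205674)/3 = 0.462187
T(2,2) = 0.462187 + (0.462187 − 0.702129)/15 = 0.446191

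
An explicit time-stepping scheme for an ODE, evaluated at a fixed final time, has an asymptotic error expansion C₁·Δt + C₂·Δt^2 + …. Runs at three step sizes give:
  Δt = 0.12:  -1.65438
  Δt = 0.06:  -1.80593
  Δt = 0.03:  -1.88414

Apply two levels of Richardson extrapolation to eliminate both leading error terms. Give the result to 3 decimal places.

First eliminate the Δt term (factor 2^1 = 2):
  B₁ = (2·(-1.80593) − (-1.65438))/1 = -1.95748
  B₂ = (2·(-1.88414) − (-1.80593))/1 = -1.96235
Then eliminate the Δt^2 term (factor 2^2 = 4):
  (4·(-1.96235) − (-1.95748))/3 = -1.96397

-1.964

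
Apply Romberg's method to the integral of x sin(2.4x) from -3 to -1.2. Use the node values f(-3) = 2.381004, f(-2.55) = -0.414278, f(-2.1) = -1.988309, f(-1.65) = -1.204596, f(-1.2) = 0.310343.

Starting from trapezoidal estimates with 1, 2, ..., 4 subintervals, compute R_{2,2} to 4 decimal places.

R_{0,0} (trapezoid, 1 panel, h=1.8000): 2.422212
R_{1,0} (trapezoid, 2 panels, h=0.9000): -0.578372
R_{2,0} (trapezoid, 4 panels, h=0.4500): -1.017679
R_{1,1} = -0.578372 + (-0.578372 − 2.422212)/3 = -1.578567
R_{2,1} = -1.017679 + (-1.017679 − (-0.578372))/3 = -1.164115
R_{2,2} = -1.164115 + (-1.164115 − (-1.578567))/15 = -1.136485

-1.1365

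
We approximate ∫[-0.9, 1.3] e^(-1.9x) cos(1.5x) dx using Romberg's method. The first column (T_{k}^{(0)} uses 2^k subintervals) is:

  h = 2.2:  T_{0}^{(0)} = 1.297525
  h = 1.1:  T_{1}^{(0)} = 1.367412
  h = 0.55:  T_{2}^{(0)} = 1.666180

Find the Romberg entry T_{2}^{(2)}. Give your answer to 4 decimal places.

T_{1}^{(1)} = (4·1.367412 − 1.297525) / 3 = 1.390708
T_{2}^{(1)} = (4·1.666180 − 1.367412) / 3 = 1.765769
T_{2}^{(2)} = 1.765769 + (1.765769 − 1.390708)/15 = 1.790773

1.7908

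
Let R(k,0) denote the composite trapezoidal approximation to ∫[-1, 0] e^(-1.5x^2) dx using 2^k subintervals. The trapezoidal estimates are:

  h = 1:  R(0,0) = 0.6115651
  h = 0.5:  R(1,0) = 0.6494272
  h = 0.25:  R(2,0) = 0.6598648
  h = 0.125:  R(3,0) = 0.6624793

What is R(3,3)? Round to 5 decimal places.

0.66335

R(1,1) = 0.6494272 + (0.6494272 − 0.6115651)/3 = 0.6620479
R(2,1) = 0.6598648 + (0.6598648 − 0.6494272)/3 = 0.6633440
R(3,1) = 0.6624793 + (0.6624793 − 0.6598648)/3 = 0.6633508
R(2,2) = 0.6633440 + (0.6633440 − 0.6620479)/15 = 0.6634304
R(3,2) = (16·0.6633508 − 0.6633440) / 15 = 0.6633513
R(3,3) = (64·0.6633513 − 0.6634304) / 63 = 0.6633500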